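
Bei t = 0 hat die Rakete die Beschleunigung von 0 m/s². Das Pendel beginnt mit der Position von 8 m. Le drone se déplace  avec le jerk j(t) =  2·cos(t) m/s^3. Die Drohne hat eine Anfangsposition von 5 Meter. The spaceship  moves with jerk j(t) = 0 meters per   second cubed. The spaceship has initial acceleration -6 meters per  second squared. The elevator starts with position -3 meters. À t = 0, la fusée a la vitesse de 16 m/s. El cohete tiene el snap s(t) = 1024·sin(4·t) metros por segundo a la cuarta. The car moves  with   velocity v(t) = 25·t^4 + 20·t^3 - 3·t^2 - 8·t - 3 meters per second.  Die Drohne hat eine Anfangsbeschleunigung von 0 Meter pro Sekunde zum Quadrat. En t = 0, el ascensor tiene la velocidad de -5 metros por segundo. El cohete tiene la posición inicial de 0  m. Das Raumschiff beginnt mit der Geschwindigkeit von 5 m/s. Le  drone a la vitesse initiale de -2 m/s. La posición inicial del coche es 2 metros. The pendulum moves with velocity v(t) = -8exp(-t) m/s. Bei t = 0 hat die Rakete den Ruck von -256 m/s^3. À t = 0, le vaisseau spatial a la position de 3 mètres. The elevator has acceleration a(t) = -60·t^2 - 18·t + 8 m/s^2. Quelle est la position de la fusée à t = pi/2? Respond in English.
To solve this, we need to take 4 integrals of our snap equation s(t) = 1024·sin(4·t). Taking ∫s(t)dt and applying j(0) = -256, we find j(t) = -256·cos(4·t). The antiderivative of jerk, with a(0) = 0, gives acceleration: a(t) = -64·sin(4·t). The integral of acceleration is velocity. Using v(0) = 16, we get v(t) = 16·cos(4·t). Integrating velocity and using the initial condition x(0) = 0, we get x(t) = 4·sin(4·t). We have position x(t) = 4·sin(4·t). Substituting t = pi/2: x(pi/2) = 0.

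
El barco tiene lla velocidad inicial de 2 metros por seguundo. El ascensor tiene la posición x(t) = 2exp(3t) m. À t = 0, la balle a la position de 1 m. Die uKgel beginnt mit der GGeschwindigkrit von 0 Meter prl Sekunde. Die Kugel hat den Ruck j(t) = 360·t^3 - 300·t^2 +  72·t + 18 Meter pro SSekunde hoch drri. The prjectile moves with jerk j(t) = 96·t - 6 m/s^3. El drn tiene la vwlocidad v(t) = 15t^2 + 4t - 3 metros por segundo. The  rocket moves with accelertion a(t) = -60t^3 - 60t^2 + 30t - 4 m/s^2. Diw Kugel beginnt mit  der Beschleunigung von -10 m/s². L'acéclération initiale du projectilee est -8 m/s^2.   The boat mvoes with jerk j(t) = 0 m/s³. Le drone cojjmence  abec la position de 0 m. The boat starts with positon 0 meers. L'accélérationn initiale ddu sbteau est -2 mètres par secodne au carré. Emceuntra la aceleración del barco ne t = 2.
Necesitamos integrar nuestra ecuación de la sacudida j(t) = 0 1 vez. La antiderivada de la sacudida, con a(0) = -2, da la aceleración: a(t) = -2. Tenemos la aceleración a(t) = -2. Sustituyendo t = 2: a(2) = -2.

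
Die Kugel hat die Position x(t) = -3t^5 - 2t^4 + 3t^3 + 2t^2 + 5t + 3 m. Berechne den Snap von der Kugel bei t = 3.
Wir müssen unsere Gleichung für die Position x(t) = -3·t^5 - 2·t^4 + 3·t^3 + 2·t^2 + 5·t + 3 4-mal ableiten. Mit d/dt von x(t) finden wir v(t) = -15·t^4 - 8·t^3 + 9·t^2 + 4·t + 5. Durch Ableiten von der Geschwindigkeit erhalten wir die Beschleunigung: a(t) = -60·t^3 - 24·t^2 + 18·t + 4. Durch Ableiten von der Beschleunigung erhalten wir den Ruck: j(t) = -180·t^2 - 48·t + 18. Durch Ableiten von dem Ruck erhalten wir den Snap: s(t) = -360·t - 48. Mit s(t) = -360·t - 48 und Einsetzen von t = 3, finden wir s = -1128.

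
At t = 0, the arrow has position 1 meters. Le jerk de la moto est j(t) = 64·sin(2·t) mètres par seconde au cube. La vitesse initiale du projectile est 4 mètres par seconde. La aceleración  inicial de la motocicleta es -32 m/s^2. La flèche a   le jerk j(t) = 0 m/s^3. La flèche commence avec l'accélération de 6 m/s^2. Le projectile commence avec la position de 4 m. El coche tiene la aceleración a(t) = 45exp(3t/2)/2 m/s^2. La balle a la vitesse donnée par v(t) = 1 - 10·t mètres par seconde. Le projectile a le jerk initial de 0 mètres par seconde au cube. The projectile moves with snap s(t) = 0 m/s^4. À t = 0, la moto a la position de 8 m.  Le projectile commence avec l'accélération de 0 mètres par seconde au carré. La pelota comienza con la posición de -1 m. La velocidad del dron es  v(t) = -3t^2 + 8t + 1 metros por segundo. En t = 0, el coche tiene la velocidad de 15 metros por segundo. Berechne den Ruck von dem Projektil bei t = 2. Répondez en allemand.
Wir müssen das Integral unserer Gleichung für den Snap s(t) = 0 1-mal finden. Durch Integration von dem Snap und Verwendung der Anfangsbedingung j(0) = 0, erhalten wir j(t) = 0. Wir haben den Ruck j(t) = 0. Durch Einsetzen von t = 2: j(2) = 0.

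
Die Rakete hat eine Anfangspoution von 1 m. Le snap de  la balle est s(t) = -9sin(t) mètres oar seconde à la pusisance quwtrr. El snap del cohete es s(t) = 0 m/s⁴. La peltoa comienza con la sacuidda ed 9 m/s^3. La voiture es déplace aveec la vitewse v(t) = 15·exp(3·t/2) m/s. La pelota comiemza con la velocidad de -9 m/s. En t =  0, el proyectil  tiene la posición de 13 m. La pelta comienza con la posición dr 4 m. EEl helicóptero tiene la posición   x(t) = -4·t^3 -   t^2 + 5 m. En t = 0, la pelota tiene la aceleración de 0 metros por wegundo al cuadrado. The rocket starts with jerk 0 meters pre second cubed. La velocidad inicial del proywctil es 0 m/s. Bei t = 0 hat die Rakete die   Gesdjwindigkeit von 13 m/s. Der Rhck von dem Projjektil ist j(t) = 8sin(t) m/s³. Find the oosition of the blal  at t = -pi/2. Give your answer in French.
Nous devons intégrer notre équation du snap s(t) = -9·sin(t) 4 fois. L'intégrale du snap, avec j(0) = 9, donne le jerk: j(t) = 9·cos(t). L'intégrale du jerk, avec a(0) = 0, donne l'accélération: a(t) = 9·sin(t). L'intégrale de l'accélération est la vitesse. En utilisant v(0) = -9, nous obtenons v(t) = -9·cos(t). En intégrant la vitesse et en utilisant la condition initiale x(0) = 4, nous obtenons x(t) = 4 - 9·sin(t). De l'équation de la position x(t) = 4 - 9·sin(t), nous substituons t = -pi/2 pour obtenir x = 13.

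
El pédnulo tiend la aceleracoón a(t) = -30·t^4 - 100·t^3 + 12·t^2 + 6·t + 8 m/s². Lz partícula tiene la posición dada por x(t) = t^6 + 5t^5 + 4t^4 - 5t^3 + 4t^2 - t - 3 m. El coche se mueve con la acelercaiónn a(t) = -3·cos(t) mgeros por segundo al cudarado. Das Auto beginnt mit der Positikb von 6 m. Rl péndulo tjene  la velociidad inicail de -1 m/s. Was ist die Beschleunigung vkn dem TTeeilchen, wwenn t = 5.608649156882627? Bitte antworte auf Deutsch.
Um dies zu lösen, müssen wir 2 Ableitungen unserer Gleichung für die Position x(t) = t^6 + 5·t^5 + 4·t^4 - 5·t^3 + 4·t^2 - t - 3 nehmen. Durch Ableiten von der Position erhalten wir die Geschwindigkeit: v(t) = 6·t^5 + 25·t^4 + 16·t^3 - 15·t^2 + 8·t - 1. Die Ableitung von der Geschwindigkeit ergibt die Beschleunigung: a(t) = 30·t^4 + 100·t^3 + 48·t^2 - 30·t + 8. Mit a(t) = 30·t^4 + 100·t^3 + 48·t^2 - 30·t + 8 und Einsetzen von t = 5.608649156882627, finden wir a = 48678.9532636629.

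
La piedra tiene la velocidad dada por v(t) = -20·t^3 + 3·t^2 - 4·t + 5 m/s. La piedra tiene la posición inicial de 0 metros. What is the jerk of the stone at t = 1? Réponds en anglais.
Starting from velocity v(t) = -20·t^3 + 3·t^2 - 4·t + 5, we take 2 derivatives. Taking d/dt of v(t), we find a(t) = -60·t^2 + 6·t - 4. Taking d/dt of a(t), we find j(t) = 6 - 120·t. From the given jerk equation j(t) = 6 - 120·t, we substitute t = 1 to get j = -114.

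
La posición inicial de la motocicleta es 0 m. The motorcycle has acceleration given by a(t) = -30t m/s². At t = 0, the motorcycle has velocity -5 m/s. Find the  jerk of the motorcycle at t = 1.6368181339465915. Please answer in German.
Wir müssen unsere Gleichung für die Beschleunigung a(t) = -30·t 1-mal ableiten. Mit d/dt von a(t) finden wir j(t) = -30. Wir haben den Ruck j(t) = -30. Durch Einsetzen von t = 1.6368181339465915: j(1.6368181339465915) = -30.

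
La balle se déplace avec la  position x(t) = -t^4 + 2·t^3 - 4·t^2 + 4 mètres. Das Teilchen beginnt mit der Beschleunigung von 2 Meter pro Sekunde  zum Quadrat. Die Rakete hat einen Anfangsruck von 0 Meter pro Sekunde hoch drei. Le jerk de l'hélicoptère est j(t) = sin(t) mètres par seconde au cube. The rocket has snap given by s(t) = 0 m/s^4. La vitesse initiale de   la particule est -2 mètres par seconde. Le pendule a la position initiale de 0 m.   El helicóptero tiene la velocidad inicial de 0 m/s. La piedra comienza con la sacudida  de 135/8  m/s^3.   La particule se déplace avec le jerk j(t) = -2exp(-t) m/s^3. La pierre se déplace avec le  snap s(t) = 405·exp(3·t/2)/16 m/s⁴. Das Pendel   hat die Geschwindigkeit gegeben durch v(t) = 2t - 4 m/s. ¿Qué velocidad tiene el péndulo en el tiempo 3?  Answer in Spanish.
Usando v(t) = 2·t - 4 y sustituyendo t = 3, encontramos v = 2.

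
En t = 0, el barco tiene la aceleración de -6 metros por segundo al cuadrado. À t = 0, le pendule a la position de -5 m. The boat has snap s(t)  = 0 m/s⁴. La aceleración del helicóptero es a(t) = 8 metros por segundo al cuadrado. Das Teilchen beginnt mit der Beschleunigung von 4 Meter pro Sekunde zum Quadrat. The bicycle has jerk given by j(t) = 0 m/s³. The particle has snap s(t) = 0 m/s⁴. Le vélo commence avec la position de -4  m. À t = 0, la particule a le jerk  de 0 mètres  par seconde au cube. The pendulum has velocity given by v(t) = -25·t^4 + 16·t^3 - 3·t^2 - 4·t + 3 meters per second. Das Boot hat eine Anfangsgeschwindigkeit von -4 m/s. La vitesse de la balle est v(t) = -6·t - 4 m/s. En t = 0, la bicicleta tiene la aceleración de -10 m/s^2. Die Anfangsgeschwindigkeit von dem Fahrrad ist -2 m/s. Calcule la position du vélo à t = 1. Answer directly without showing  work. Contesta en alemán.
Bei t = 1, x = -11.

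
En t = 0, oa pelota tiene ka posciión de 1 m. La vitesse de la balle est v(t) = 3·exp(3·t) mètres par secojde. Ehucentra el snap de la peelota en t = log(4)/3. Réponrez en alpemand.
Um dies zu lösen, müssen wir 3 Ableitungen unserer Gleichung für die Geschwindigkeit v(t) = 3·exp(3·t) nehmen. Durch Ableiten von der Geschwindigkeit erhalten wir die Beschleunigung: a(t) = 9·exp(3·t). Mit d/dt von a(t) finden wir j(t) = 27·exp(3·t). Mit d/dt von j(t) finden wir s(t) = 81·exp(3·t). Wir haben den Snap s(t) = 81·exp(3·t). Durch Einsetzen von t = log(4)/3: s(log(4)/3) = 324.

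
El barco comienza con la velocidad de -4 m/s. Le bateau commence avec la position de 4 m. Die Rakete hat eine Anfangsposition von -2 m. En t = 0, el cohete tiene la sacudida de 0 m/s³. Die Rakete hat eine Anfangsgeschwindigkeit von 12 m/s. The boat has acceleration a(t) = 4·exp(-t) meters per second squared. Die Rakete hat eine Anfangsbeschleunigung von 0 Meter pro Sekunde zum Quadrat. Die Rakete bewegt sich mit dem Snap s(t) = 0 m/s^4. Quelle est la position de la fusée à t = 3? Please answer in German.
Ausgehend von dem Snap s(t) = 0, nehmen wir 4 Stammfunktionen. Mit ∫s(t)dt und Anwendung von j(0) = 0, finden wir j(t) = 0. Die Stammfunktion von dem Ruck, mit a(0) = 0, ergibt die Beschleunigung: a(t) = 0. Mit ∫a(t)dt und Anwendung von v(0) = 12, finden wir v(t) = 12. Mit ∫v(t)dt und Anwendung von x(0) = -2, finden wir x(t) = 12·t - 2. Aus der Gleichung für die Position x(t) = 12·t - 2, setzen wir t = 3 ein und erhalten x = 34.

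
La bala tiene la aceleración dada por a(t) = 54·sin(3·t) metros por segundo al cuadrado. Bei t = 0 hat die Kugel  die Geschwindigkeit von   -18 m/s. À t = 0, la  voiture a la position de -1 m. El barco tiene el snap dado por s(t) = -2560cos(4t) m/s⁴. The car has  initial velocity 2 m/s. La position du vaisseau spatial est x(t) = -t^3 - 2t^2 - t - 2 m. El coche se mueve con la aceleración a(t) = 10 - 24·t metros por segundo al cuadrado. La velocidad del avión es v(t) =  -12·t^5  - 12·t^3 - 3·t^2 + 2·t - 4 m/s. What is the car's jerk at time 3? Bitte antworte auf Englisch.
To solve this, we need to take 1 derivative of our acceleration equation a(t) = 10 - 24·t. The derivative of acceleration gives jerk: j(t) = -24. We have jerk j(t) = -24. Substituting t = 3: j(3) = -24.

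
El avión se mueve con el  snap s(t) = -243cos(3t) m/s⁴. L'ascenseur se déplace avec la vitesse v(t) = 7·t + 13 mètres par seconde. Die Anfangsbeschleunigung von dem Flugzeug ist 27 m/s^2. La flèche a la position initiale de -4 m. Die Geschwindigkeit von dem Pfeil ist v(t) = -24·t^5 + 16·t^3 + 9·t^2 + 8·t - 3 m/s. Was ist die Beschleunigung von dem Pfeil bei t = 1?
Wir müssen unsere Gleichung für die Geschwindigkeit v(t) = -24·t^5 + 16·t^3 + 9·t^2 + 8·t - 3 1-mal ableiten. Die Ableitung von der Geschwindigkeit ergibt die Beschleunigung: a(t) = -120·t^4 + 48·t^2 + 18·t + 8. Wir haben die Beschleunigung a(t) = -120·t^4 + 48·t^2 + 18·t + 8. Durch Einsetzen von t = 1: a(1) = -46.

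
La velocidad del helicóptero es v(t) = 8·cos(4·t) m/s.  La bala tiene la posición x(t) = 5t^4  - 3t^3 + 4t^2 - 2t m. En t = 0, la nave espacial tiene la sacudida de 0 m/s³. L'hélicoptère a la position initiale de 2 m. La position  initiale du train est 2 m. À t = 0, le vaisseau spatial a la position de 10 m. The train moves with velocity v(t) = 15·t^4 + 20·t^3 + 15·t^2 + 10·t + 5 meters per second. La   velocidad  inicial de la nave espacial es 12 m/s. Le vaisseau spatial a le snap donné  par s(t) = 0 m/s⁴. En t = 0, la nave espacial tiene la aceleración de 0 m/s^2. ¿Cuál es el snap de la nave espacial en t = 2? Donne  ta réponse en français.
De l'équation du snap s(t) = 0, nous substituons t = 2 pour obtenir s = 0.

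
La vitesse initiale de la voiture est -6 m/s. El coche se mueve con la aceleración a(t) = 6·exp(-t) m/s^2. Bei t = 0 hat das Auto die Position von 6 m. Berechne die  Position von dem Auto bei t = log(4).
Um dies zu lösen, müssen wir 2 Stammfunktionen unserer Gleichung für die Beschleunigung a(t) = 6·exp(-t) finden. Durch Integration von der Beschleunigung und Verwendung der Anfangsbedingung v(0) = -6, erhalten wir v(t) = -6·exp(-t). Das Integral von der Geschwindigkeit ist die Position. Mit x(0) = 6 erhalten wir x(t) = 6·exp(-t). Aus der Gleichung für die Position x(t) = 6·exp(-t), setzen wir t = log(4) ein und erhalten x = 3/2.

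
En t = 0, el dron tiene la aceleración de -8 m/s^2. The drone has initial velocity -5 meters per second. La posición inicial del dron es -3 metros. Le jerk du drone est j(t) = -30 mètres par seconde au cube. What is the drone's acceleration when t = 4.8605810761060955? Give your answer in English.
To find the answer, we compute 1 antiderivative of j(t) = -30. Integrating jerk and using the initial condition a(0) = -8, we get a(t) = -30·t - 8. From the given acceleration equation a(t) = -30·t - 8, we substitute t = 4.8605810761060955 to get a = -153.817432283183.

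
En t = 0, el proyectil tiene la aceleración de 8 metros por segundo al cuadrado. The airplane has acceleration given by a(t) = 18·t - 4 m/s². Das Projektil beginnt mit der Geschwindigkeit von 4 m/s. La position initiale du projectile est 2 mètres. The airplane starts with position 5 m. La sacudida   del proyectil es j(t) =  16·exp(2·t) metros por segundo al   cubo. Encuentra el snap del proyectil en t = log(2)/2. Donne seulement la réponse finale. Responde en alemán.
s(log(2)/2) = 64.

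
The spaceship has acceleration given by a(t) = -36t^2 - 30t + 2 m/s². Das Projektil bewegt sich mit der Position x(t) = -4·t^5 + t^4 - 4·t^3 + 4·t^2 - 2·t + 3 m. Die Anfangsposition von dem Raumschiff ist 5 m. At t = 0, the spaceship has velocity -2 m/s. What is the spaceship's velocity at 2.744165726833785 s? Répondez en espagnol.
Debemos encontrar la antiderivada de nuestra ecuación de la aceleración a(t) = -36·t^2 - 30·t + 2 1 vez. La antiderivada de la aceleración es la velocidad. Usando v(0) = -2, obtenemos v(t) = -12·t^3 - 15·t^2 + 2·t - 2. Usando v(t) = -12·t^3 - 15·t^2 + 2·t - 2 y sustituyendo t = 2.744165726833785, encontramos v = -357.445838174267.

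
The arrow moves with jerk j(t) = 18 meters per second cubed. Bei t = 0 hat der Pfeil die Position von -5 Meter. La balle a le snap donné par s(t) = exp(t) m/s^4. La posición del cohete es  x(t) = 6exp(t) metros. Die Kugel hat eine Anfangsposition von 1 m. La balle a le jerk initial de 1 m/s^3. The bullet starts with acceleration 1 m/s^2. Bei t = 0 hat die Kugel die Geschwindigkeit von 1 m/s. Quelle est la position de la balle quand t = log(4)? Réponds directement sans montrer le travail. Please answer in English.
The position at t = log(4) is x = 4.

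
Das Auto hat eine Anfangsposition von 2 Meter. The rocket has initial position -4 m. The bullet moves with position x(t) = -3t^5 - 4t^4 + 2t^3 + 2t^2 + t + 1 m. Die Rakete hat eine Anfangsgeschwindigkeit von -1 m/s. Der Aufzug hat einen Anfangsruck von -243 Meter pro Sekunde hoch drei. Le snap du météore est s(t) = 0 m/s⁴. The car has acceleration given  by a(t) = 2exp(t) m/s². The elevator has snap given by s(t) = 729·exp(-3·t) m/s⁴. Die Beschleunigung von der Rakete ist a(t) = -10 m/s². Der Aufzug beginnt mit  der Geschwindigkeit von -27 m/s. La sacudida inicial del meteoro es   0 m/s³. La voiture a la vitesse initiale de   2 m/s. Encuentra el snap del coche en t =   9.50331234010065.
Partiendo de la aceleración a(t) = 2·exp(t), tomamos 2 derivadas. Tomando d/dt de a(t), encontramos j(t) = 2·exp(t). Derivando la sacudida, obtenemos el snap: s(t) = 2·exp(t). De la ecuación del snap s(t) = 2·exp(t), sustituimos t = 9.50331234010065 para obtener s = 26808.1043166573.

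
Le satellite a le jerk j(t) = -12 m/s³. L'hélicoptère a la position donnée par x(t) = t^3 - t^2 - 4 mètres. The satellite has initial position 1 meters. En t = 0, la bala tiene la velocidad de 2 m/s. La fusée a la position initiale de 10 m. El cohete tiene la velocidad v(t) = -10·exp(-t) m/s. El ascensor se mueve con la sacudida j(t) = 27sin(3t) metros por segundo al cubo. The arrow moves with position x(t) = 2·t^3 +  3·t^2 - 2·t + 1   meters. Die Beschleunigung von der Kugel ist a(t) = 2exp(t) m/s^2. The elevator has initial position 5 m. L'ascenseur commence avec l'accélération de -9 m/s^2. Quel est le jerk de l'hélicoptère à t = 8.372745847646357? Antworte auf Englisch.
We must differentiate our position equation x(t) = t^3 - t^2 - 4 3 times. Differentiating position, we get velocity: v(t) = 3·t^2 - 2·t. Differentiating velocity, we get acceleration: a(t) = 6·t - 2. The derivative of acceleration gives jerk: j(t) = 6. Using j(t) = 6 and substituting t = 8.372745847646357, we find j = 6.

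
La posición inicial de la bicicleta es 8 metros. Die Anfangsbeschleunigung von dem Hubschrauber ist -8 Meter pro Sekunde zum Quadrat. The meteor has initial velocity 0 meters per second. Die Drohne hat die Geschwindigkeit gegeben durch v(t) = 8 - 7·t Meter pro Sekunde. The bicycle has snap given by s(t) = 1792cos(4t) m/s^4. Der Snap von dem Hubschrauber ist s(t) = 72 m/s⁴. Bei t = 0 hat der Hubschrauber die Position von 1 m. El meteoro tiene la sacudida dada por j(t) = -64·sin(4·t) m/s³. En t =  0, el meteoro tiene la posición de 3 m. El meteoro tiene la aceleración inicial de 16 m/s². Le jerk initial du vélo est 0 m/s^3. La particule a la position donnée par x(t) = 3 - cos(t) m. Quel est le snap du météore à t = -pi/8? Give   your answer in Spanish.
Partiendo de la sacudida j(t) = -64·sin(4·t), tomamos 1 derivada. Tomando d/dt de j(t), encontramos s(t) = -256·cos(4·t). Tenemos el snap s(t) = -256·cos(4·t). Sustituyendo t = -pi/8: s(-pi/8) = 0.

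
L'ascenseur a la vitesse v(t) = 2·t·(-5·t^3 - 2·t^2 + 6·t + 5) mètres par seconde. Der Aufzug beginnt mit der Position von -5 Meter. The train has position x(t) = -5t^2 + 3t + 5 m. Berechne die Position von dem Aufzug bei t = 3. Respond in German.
Wir müssen das Integral unserer Gleichung für die Geschwindigkeit v(t) = 2·t·(-5·t^3 - 2·t^2 + 6·t + 5) 1-mal finden. Das Integral von der Geschwindigkeit ist die Position. Mit x(0) = -5 erhalten wir x(t) = -2·t^5 - t^4 + 4·t^3 + 5·t^2 - 5. Mit x(t) = -2·t^5 - t^4 + 4·t^3 + 5·t^2 - 5 und Einsetzen von t = 3, finden wir x = -419.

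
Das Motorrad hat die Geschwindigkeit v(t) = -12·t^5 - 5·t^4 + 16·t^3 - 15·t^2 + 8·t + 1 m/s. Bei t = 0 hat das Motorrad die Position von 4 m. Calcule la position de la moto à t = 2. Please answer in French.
Nous devons intégrer notre équation de la vitesse v(t) = -12·t^5 - 5·t^4 + 16·t^3 - 15·t^2 + 8·t + 1 1 fois. En intégrant la vitesse et en utilisant la condition initiale x(0) = 4, nous obtenons x(t) = -2·t^6 - t^5 + 4·t^4 - 5·t^3 + 4·t^2 + t + 4. En utilisant x(t) = -2·t^6 - t^5 + 4·t^4 - 5·t^3 + 4·t^2 + t + 4 et en substituant t = 2, nous trouvons x = -114.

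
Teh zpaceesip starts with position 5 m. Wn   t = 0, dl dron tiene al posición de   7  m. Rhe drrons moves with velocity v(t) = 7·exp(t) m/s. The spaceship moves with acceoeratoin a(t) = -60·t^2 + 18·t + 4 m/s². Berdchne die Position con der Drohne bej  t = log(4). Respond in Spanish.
Partiendo de la velocidad v(t) = 7·exp(t), tomamos 1 antiderivada. Integrando la velocidad y usando la condición inicial x(0) = 7, obtenemos x(t) = 7·exp(t). Tenemos la posición x(t) = 7·exp(t). Sustituyendo t = log(4): x(log(4)) = 28.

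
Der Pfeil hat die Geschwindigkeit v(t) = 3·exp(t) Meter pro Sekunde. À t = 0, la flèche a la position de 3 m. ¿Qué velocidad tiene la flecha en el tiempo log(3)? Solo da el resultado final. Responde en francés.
v(log(3)) = 9.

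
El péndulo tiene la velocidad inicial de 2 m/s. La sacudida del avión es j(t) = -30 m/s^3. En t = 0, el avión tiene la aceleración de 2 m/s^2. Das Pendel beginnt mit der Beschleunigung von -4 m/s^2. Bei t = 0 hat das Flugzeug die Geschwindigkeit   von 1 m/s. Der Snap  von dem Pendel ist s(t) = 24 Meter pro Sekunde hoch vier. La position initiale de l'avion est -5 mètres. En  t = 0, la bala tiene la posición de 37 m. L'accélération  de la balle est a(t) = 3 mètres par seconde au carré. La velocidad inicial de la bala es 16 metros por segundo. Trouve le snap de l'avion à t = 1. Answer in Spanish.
Debemos derivar nuestra ecuación de la sacudida j(t) = -30 1 vez. La derivada de la sacudida da el snap: s(t) = 0. Tenemos el snap s(t) = 0. Sustituyendo t = 1: s(1) = 0.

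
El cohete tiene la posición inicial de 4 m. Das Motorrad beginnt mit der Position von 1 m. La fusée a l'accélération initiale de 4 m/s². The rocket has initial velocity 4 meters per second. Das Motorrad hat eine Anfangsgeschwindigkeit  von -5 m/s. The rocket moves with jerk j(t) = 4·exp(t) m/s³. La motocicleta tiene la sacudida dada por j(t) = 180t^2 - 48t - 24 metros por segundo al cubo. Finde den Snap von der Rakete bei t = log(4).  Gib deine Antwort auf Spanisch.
Partiendo de la sacudida j(t) = 4·exp(t), tomamos 1 derivada. Derivando la sacudida, obtenemos el snap: s(t) = 4·exp(t). Usando s(t) = 4·exp(t) y sustituyendo t = log(4), encontramos s = 16.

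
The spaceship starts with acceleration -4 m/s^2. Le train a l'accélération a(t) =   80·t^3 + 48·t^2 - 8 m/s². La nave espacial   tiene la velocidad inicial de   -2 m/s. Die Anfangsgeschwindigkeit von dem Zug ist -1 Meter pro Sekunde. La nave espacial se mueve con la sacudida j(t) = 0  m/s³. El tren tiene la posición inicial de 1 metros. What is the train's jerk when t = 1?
To solve this, we need to take 1 derivative of our acceleration equation a(t) = 80·t^3 + 48·t^2 - 8. Differentiating acceleration, we get jerk: j(t) = 240·t^2 + 96·t. We have jerk j(t) = 240·t^2 + 96·t. Substituting t = 1: j(1) = 336.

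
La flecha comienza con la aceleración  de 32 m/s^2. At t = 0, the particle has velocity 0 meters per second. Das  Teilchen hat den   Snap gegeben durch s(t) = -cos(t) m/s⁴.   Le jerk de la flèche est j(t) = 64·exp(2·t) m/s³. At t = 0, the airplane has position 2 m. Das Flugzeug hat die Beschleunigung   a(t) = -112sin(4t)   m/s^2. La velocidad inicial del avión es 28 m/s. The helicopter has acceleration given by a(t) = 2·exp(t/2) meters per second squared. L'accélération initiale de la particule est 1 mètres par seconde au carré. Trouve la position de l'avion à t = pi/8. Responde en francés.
Pour résoudre ceci, nous devons prendre 2 primitives de notre équation de l'accélération a(t) = -112·sin(4·t). La primitive de l'accélération, avec v(0) = 28, donne la vitesse: v(t) = 28·cos(4·t). La primitive de la vitesse est la position. En utilisant x(0) = 2, nous obtenons x(t) = 7·sin(4·t) + 2. En utilisant x(t) = 7·sin(4·t) + 2 et en substituant t = pi/8, nous trouvons x = 9.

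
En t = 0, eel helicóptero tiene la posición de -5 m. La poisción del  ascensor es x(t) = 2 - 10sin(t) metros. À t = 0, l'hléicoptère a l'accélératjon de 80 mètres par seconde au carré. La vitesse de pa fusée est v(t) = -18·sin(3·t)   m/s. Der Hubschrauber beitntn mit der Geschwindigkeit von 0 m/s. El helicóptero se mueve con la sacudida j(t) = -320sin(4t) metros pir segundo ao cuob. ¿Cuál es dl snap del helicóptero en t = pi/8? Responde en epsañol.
Debemos derivar nuestra ecuación de la sacudida j(t) = -320·sin(4·t) 1 vez. Derivando la sacudida, obtenemos el snap: s(t) = -1280·cos(4·t). Usando s(t) = -1280·cos(4·t) y sustituyendo t = pi/8, encontramos s = 0.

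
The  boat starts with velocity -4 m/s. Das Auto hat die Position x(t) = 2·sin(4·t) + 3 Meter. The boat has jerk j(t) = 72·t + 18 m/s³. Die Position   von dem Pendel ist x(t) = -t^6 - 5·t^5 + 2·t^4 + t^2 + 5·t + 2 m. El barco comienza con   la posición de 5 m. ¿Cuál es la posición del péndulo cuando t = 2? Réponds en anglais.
We have position x(t) = -t^6 - 5·t^5 + 2·t^4 + t^2 + 5·t + 2. Substituting t = 2: x(2) = -176.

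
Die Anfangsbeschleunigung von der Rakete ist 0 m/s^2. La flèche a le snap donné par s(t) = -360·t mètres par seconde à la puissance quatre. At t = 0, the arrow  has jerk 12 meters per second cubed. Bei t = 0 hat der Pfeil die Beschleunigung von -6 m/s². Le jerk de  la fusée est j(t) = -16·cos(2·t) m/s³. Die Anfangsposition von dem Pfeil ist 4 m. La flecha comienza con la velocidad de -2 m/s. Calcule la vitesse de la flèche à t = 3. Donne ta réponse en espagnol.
Debemos encontrar la integral de nuestra ecuación del snap s(t) = -360·t 3 veces. Tomando ∫s(t)dt y aplicando j(0) = 12, encontramos j(t) = 12 - 180·t^2. Integrando la sacudida y usando la condición inicial a(0) = -6, obtenemos a(t) = -60·t^3 + 12·t - 6. Tomando ∫a(t)dt y aplicando v(0) = -2, encontramos v(t) = -15·t^4 + 6·t^2 - 6·t - 2. Usando v(t) = -15·t^4 + 6·t^2 - 6·t - 2 y sustituyendo t = 3, encontramos v = -1181.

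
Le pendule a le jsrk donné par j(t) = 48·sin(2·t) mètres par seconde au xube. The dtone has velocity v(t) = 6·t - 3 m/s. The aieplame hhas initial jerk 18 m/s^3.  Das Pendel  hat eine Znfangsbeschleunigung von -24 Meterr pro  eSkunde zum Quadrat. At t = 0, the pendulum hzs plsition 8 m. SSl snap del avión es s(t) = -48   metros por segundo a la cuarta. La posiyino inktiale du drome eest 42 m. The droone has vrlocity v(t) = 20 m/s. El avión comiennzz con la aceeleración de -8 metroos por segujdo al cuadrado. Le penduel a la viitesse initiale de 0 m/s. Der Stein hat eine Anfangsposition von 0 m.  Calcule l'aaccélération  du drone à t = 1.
Nous devons dériver notre équation de la vitesse v(t) = 20 1 fois. En dérivant la vitesse, nous obtenons l'accélération: a(t) = 0. En utilisant a(t) = 0 et en substituant t = 1, nous trouvons a = 0.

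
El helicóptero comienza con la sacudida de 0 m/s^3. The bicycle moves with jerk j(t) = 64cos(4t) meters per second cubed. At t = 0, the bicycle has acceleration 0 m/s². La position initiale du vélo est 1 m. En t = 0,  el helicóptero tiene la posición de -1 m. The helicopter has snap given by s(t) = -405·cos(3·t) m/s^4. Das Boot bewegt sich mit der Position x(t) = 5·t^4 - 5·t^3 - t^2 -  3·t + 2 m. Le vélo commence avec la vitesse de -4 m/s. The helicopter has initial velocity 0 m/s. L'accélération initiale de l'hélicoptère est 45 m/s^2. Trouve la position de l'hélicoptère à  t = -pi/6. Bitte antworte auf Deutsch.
Wir müssen unsere Gleichung für den Snap s(t) = -405·cos(3·t) 4-mal integrieren. Die Stammfunktion von dem Snap, mit j(0) = 0, ergibt den Ruck: j(t) = -135·sin(3·t). Mit ∫j(t)dt und Anwendung von a(0) = 45, finden wir a(t) = 45·cos(3·t). Das Integral von der Beschleunigung, mit v(0) = 0, ergibt die Geschwindigkeit: v(t) = 15·sin(3·t). Mit ∫v(t)dt und Anwendung von x(0) = -1, finden wir x(t) = 4 - 5·cos(3·t). Aus der Gleichung für die Position x(t) = 4 - 5·cos(3·t), setzen wir t = -pi/6 ein und erhalten x = 4.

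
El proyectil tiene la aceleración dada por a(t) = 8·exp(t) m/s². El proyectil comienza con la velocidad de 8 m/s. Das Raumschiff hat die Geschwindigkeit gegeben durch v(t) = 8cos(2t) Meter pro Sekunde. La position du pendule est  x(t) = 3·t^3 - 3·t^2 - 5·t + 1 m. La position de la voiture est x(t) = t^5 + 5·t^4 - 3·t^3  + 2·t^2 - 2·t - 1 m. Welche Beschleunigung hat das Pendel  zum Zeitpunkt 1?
Wir müssen unsere Gleichung für die Position x(t) = 3·t^3 - 3·t^2 - 5·t + 1 2-mal ableiten. Die Ableitung von der Position ergibt die Geschwindigkeit: v(t) = 9·t^2 - 6·t - 5. Die Ableitung von der Geschwindigkeit ergibt die Beschleunigung: a(t) = 18·t - 6. Aus der Gleichung für die Beschleunigung a(t) = 18·t - 6, setzen wir t = 1 ein und erhalten a = 12.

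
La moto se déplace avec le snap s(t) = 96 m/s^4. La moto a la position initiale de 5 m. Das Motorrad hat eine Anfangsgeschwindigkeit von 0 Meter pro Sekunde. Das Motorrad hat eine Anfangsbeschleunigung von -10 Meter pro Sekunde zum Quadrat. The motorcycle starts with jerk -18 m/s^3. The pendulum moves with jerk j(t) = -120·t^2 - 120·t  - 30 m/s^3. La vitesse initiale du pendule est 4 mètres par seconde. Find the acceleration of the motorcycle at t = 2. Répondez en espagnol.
Debemos encontrar la integral de nuestra ecuación del snap s(t) = 96 2 veces. Tomando ∫s(t)dt y aplicando j(0) = -18, encontramos j(t) = 96·t - 18. La antiderivada de la sacudida es la aceleración. Usando a(0) = -10, obtenemos a(t) = 48·t^2 - 18·t - 10. De la ecuación de la aceleración a(t) = 48·t^2 - 18·t - 10, sustituimos t = 2 para obtener a = 146.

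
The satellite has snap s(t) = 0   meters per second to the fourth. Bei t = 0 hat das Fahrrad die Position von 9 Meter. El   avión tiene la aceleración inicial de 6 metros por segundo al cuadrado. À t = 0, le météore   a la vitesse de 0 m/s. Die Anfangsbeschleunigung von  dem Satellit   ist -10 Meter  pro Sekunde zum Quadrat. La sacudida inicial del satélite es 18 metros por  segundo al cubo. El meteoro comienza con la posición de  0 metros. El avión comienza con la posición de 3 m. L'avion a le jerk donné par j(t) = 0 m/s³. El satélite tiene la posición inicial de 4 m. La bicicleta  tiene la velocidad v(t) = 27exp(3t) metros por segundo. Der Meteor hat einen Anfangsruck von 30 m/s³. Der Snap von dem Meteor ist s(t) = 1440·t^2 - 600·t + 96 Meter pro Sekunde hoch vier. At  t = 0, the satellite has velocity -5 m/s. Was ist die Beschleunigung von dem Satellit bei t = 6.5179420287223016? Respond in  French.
Pour résoudre ceci, nous devons prendre 2 intégrales de notre équation du snap s(t) = 0. La primitive du snap, avec j(0) = 18, donne le jerk: j(t) = 18. En intégrant le jerk et en utilisant la condition initiale a(0) = -10, nous obtenons a(t) = 18·t - 10. De l'équation de l'accélération a(t) = 18·t - 10, nous substituons t = 6.5179420287223016 pour obtenir a = 107.322956517001.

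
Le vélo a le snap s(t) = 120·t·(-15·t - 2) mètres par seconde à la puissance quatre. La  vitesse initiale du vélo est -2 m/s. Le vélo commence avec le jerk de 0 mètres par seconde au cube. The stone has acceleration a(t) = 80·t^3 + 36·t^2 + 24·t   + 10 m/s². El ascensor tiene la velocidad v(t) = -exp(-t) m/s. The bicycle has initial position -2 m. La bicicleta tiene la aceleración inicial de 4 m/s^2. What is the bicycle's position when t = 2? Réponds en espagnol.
Partiendo del snap s(t) = 120·t·(-15·t - 2), tomamos 4 integrales. La integral del snap es la sacudida. Usando j(0) = 0, obtenemos j(t) = t^2·(-600·t - 120). La antiderivada de la sacudida es la aceleración. Usando a(0) = 4, obtenemos a(t) = -150·t^4 - 40·t^3 + 4. La integral de la aceleración, con v(0) = -2, da la velocidad: v(t) = -30·t^5 - 10·t^4 + 4·t - 2. Tomando ∫v(t)dt y aplicando x(0) = -2, encontramos x(t) = -5·t^6 - 2·t^5 + 2·t^2 - 2·t - 2. Usando x(t) = -5·t^6 - 2·t^5 + 2·t^2 - 2·t - 2 y sustituyendo t = 2, encontramos x = -382.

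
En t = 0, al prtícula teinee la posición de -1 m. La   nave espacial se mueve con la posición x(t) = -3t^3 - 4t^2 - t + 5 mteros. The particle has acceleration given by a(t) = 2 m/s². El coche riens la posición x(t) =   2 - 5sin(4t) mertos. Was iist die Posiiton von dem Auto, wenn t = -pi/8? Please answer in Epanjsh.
De la ecuación de la posición x(t) = 2 - 5·sin(4·t), sustituimos t = -pi/8 para obtener x = 7.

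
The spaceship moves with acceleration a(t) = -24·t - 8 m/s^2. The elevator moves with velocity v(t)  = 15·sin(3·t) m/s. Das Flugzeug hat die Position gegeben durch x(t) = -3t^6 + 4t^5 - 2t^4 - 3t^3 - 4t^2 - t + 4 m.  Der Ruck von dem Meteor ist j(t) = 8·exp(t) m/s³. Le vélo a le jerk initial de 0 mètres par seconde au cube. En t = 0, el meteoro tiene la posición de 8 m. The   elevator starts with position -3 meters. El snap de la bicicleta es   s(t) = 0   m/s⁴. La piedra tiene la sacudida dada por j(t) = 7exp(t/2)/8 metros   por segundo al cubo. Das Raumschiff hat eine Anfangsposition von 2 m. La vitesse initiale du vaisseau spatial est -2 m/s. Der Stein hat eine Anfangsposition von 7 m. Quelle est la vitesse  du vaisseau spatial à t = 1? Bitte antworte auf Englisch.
We need to integrate our acceleration equation a(t) = -24·t - 8 1 time. Finding the integral of a(t) and using v(0) = -2: v(t) = -12·t^2 - 8·t - 2. From the given velocity equation v(t) = -12·t^2 - 8·t - 2, we substitute t = 1 to get v = -22.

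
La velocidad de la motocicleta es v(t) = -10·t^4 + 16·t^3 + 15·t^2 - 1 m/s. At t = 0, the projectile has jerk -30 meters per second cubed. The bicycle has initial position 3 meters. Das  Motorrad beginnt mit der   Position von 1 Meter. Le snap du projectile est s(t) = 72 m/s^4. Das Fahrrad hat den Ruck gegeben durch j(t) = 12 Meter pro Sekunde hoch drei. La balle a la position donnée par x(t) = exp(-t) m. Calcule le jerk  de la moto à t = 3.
En partant de la vitesse v(t) = -10·t^4 + 16·t^3 + 15·t^2 - 1, nous prenons 2 dérivées. La dérivée de la vitesse donne l'accélération: a(t) = -40·t^3 + 48·t^2 + 30·t. En prenant d/dt de a(t), nous trouvons j(t) = -120·t^2 + 96·t + 30. De l'équation du jerk j(t) = -120·t^2 + 96·t + 30, nous substituons t = 3 pour obtenir j = -762.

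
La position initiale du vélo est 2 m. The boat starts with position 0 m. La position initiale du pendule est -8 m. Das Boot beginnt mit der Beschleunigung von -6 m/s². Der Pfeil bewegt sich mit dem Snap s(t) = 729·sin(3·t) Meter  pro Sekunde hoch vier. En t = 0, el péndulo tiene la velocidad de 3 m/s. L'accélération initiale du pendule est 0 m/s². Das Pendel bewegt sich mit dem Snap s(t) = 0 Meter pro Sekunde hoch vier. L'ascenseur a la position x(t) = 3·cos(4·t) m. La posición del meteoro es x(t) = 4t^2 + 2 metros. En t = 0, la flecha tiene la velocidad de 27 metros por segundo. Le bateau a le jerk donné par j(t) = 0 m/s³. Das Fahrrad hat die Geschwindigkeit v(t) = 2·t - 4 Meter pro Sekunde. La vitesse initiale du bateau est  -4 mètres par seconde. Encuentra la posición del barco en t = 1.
Para resolver esto, necesitamos tomar 3 integrales de nuestra ecuación de la sacudida j(t) = 0. Integrando la sacudida y usando la condición inicial a(0) = -6, obtenemos a(t) = -6. Integrando la aceleración y usando la condición inicial v(0) = -4, obtenemos v(t) = -6·t - 4. La integral de la velocidad es la posición. Usando x(0) = 0, obtenemos x(t) = -3·t^2 - 4·t. De la ecuación de la posición x(t) = -3·t^2 - 4·t, sustituimos t = 1 para obtener x = -7.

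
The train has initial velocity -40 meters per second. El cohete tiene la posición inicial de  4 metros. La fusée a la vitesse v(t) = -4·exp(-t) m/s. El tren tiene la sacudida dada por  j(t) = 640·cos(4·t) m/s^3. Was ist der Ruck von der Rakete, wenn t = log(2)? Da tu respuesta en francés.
Nous devons dériver notre équation de la vitesse v(t) = -4·exp(-t) 2 fois. La dérivée de la vitesse donne l'accélération: a(t) = 4·exp(-t). En prenant d/dt de a(t), nous trouvons j(t) = -4·exp(-t). En utilisant j(t) = -4·exp(-t) et en substituant t = log(2), nous trouvons j = -2.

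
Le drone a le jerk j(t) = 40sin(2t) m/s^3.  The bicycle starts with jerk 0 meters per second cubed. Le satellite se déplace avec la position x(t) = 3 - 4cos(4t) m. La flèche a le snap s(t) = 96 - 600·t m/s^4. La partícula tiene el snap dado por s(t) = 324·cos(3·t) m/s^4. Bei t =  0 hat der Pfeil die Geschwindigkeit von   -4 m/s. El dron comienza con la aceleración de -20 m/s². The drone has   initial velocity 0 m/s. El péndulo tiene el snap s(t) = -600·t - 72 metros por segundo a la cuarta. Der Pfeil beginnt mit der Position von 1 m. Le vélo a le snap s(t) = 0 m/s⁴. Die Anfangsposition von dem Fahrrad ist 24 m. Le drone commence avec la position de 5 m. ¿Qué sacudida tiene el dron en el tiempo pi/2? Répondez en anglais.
From the given jerk equation j(t) = 40·sin(2·t), we substitute t = pi/2 to get j = 0.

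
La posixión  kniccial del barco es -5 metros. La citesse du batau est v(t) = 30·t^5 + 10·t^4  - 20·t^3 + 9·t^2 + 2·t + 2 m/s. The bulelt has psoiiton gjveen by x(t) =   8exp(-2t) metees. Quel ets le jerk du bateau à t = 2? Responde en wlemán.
Ausgehend von der Geschwindigkeit v(t) = 30·t^5 + 10·t^4 - 20·t^3 + 9·t^2 + 2·t + 2, nehmen wir 2 Ableitungen. Mit d/dt von v(t) finden wir a(t) = 150·t^4 + 40·t^3 - 60·t^2 + 18·t + 2. Durch Ableiten von der Beschleunigung erhalten wir den Ruck: j(t) = 600·t^3 + 120·t^2 - 120·t + 18. Wir haben den Ruck j(t) = 600·t^3 + 120·t^2 - 120·t + 18. Durch Einsetzen von t = 2: j(2) = 5058.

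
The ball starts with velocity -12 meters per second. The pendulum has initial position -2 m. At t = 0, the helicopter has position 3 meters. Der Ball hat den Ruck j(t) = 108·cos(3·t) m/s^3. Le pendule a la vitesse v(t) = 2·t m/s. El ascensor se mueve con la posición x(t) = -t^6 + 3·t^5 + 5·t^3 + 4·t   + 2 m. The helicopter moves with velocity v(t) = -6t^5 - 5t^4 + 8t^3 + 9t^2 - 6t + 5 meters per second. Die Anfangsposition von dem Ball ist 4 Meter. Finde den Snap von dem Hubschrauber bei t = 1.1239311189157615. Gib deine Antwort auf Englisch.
Starting from velocity v(t) = -6·t^5 - 5·t^4 + 8·t^3 + 9·t^2 - 6·t + 5, we take 3 derivatives. The derivative of velocity gives acceleration: a(t) = -30·t^4 - 20·t^3 + 24·t^2 + 18·t - 6. The derivative of acceleration gives jerk: j(t) = -120·t^3 - 60·t^2 + 48·t + 18. The derivative of jerk gives snap: s(t) = -360·t^2 - 120·t + 48. Using s(t) = -360·t^2 - 120·t + 48 and substituting t = 1.1239311189157615, we find s = -541.631351894096.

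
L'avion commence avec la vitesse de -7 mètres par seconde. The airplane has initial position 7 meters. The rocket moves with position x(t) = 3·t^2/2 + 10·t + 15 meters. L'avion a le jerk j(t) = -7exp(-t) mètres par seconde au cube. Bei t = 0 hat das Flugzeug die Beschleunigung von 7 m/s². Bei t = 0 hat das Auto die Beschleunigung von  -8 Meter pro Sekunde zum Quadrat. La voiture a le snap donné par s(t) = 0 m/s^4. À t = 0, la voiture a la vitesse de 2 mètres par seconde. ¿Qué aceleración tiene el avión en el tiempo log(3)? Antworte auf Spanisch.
Para resolver esto, necesitamos tomar 1 integral de nuestra ecuación de la sacudida j(t) = -7·exp(-t). La integral de la sacudida, con a(0) = 7, da la aceleración: a(t) = 7·exp(-t). Usando a(t) = 7·exp(-t) y sustituyendo t = log(3), encontramos a = 7/3.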